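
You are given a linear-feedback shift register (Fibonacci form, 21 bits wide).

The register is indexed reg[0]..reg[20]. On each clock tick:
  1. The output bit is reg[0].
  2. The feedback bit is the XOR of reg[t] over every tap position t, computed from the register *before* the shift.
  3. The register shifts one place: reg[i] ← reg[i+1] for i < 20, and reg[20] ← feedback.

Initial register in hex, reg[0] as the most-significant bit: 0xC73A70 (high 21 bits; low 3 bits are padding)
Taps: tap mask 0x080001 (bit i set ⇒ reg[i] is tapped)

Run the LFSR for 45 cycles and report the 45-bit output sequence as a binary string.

step | reg (before) | out | fb
   0 | 110001110011101001110 | 1 | 0
   1 | 100011100111010011100 | 1 | 1
   2 | 000111001110100111001 | 0 | 0
   3 | 001110011101001110010 | 0 | 1
   4 | 011100111010011100101 | 0 | 0
   5 | 111001110100111001010 | 1 | 0
   6 | 110011101001110010100 | 1 | 1
   7 | 100111010011100101001 | 1 | 1
   8 | 001110100111001010011 | 0 | 1
   9 | 011101001110010100111 | 0 | 1
  10 | 111010011100101001111 | 1 | 0
  11 | 110100111001010011110 | 1 | 0
  12 | 101001110010100111100 | 1 | 1
  13 | 010011100101001111001 | 0 | 0
  14 | 100111001010011110010 | 1 | 0
  15 | 001110010100111100100 | 0 | 0
  16 | 011100101001111001000 | 0 | 0
  17 | 111001010011110010000 | 1 | 1
  18 | 110010100111100100001 | 1 | 1
  19 | 100101001111001000011 | 1 | 0
  20 | 001010011110010000110 | 0 | 1
  21 | 010100111100100001101 | 0 | 0
  22 | 101001111001000011010 | 1 | 0
  23 | 010011110010000110100 | 0 | 0
  24 | 100111100100001101000 | 1 | 1
  25 | 001111001000011010001 | 0 | 0
  26 | 011110010000110100010 | 0 | 1
  27 | 111100100001101000101 | 1 | 1
  28 | 111001000011010001011 | 1 | 0
  29 | 110010000110100010110 | 1 | 0
  30 | 100100001101000101100 | 1 | 1
  31 | 001000011010001011001 | 0 | 0
  32 | 010000110100010110010 | 0 | 1
  33 | 100001101000101100101 | 1 | 1
  34 | 000011010001011001011 | 0 | 1
  35 | 000110100010110010111 | 0 | 1
  36 | 001101000101100101111 | 0 | 1
  37 | 011010001011001011111 | 0 | 1
  38 | 110100010110010111111 | 1 | 0
  39 | 101000101100101111110 | 1 | 0
  40 | 010001011001011111100 | 0 | 0
  41 | 100010110010111111000 | 1 | 1
  42 | 000101100101111110001 | 0 | 0
  43 | 001011001011111100010 | 0 | 1
  44 | 010110010111111000101 | 0 | 0

110001110011101001110010100111100100001101000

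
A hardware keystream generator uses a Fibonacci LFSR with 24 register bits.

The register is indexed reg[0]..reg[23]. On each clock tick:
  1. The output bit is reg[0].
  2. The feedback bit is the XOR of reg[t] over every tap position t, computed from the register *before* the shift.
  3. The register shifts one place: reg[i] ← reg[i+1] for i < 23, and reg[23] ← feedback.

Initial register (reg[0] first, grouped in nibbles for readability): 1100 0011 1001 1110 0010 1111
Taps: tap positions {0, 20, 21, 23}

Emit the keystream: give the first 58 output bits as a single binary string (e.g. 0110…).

step | reg (before) | out | fb
   0 | 110000111001111000101111 | 1 | 0
   1 | 100001110011110001011110 | 1 | 1
   2 | 000011100111100010111101 | 0 | 1
   3 | 000111001111000101111011 | 0 | 0
   4 | 001110011110001011110110 | 0 | 1
   5 | 011100111100010111101101 | 0 | 1
   6 | 111001111000101111011011 | 1 | 1
   7 | 110011110001011110110111 | 1 | 1
   8 | 100111100010111101101111 | 1 | 0
   9 | 001111000101111011011110 | 0 | 0
  10 | 011110001011110110111100 | 0 | 0
  11 | 111100010111101101111000 | 1 | 0
  12 | 111000101111011011110000 | 1 | 1
  13 | 110001011110110111100001 | 1 | 0
  14 | 100010111101101111000010 | 1 | 1
  15 | 000101111011011110000101 | 0 | 0
  16 | 001011110110111100001010 | 0 | 1
  17 | 010111101101111000010101 | 0 | 0
  18 | 101111011011110000101010 | 1 | 0
  19 | 011110110111100001010100 | 0 | 1
  20 | 111101101111000010101001 | 1 | 1
  21 | 111011011110000101010011 | 1 | 0
  22 | 110110111100001010100110 | 1 | 0
  23 | 101101111000010101001100 | 1 | 1
  24 | 011011110000101010011001 | 0 | 0
  25 | 110111100001010100110010 | 1 | 1
  26 | 101111000010101001100101 | 1 | 1
  27 | 011110000101010011001011 | 0 | 0
  28 | 111100001010100110010110 | 1 | 0
  29 | 111000010101001100101100 | 1 | 1
  30 | 110000101010011001011001 | 1 | 1
  31 | 100001010100110010110011 | 1 | 0
  32 | 000010101001100101100110 | 0 | 1
  33 | 000101010011001011001101 | 0 | 1
  34 | 001010100110010110011011 | 0 | 0
  35 | 010101001100101100110110 | 0 | 1
  36 | 101010011001011001101101 | 1 | 0
  37 | 010100110010110011011010 | 0 | 1
  38 | 101001100101100110110101 | 1 | 1
  39 | 010011001011001101101011 | 0 | 0
  40 | 100110010110011011010110 | 1 | 0
  41 | 001100101100110110101100 | 0 | 0
  42 | 011001011001101101011000 | 0 | 1
  43 | 110010110011011010110001 | 1 | 0
  44 | 100101100110110101100010 | 1 | 1
  45 | 001011001101101011000101 | 0 | 0
  46 | 010110011011010110001010 | 0 | 1
  47 | 101100110110101100010101 | 1 | 1
  48 | 011001101101011000101011 | 0 | 0
  49 | 110011011010110001010110 | 1 | 0
  50 | 100110110101100010101100 | 1 | 1
  51 | 001101101011000101011001 | 0 | 0
  52 | 011011010110001010110010 | 0 | 0
  53 | 110110101100010101100100 | 1 | 0
  54 | 101101011000101011001000 | 1 | 0
  55 | 011010110001010110010000 | 0 | 0
  56 | 110101100010101100100000 | 1 | 1
  57 | 101011000101011001000001 | 1 | 0

1100001110011110001011110110111100001010100110010110011011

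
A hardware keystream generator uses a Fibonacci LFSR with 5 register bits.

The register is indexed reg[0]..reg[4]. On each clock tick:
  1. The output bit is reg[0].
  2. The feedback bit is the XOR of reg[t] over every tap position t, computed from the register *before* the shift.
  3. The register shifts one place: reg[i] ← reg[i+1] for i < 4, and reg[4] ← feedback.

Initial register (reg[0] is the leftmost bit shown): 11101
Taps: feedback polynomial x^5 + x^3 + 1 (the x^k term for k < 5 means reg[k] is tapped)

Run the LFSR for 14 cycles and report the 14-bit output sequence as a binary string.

11101100011111

step | reg (before) | out | fb
   0 | 11101 | 1 | 1
   1 | 11011 | 1 | 0
   2 | 10110 | 1 | 0
   3 | 01100 | 0 | 0
   4 | 11000 | 1 | 1
   5 | 10001 | 1 | 1
   6 | 00011 | 0 | 1
   7 | 00111 | 0 | 1
   8 | 01111 | 0 | 1
   9 | 11111 | 1 | 0
  10 | 11110 | 1 | 0
  11 | 11100 | 1 | 1
  12 | 11001 | 1 | 1
  13 | 10011 | 1 | 0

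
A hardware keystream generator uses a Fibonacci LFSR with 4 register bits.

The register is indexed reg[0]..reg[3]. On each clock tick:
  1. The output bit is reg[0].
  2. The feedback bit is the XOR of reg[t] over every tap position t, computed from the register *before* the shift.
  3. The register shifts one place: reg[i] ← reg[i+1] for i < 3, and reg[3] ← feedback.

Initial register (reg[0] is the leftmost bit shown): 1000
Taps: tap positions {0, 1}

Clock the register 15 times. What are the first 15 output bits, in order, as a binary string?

100010011010111

step | reg (before) | out | fb
   0 | 1000 | 1 | 1
   1 | 0001 | 0 | 0
   2 | 0010 | 0 | 0
   3 | 0100 | 0 | 1
   4 | 1001 | 1 | 1
   5 | 0011 | 0 | 0
   6 | 0110 | 0 | 1
   7 | 1101 | 1 | 0
   8 | 1010 | 1 | 1
   9 | 0101 | 0 | 1
  10 | 1011 | 1 | 1
  11 | 0111 | 0 | 1
  12 | 1111 | 1 | 0
  13 | 1110 | 1 | 0
  14 | 1100 | 1 | 0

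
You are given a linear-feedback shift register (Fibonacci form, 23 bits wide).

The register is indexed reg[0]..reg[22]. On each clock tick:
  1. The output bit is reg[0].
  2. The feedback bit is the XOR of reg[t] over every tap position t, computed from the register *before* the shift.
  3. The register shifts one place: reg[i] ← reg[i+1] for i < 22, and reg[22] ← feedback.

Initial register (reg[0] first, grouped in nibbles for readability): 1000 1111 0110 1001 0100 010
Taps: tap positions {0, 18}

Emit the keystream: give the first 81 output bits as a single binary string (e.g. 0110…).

100011110110100101000101001101110110100111000100010011001011011000111001010100111

tick  register→output (feedback)
  0  10001111011010010100010→1 (1)
  1  00011110110100101000101→0 (0)
  2  00111101101001010001010→0 (0)
  3  01111011010010100010100→0 (1)
  4  11110110100101000101001→1 (1)
  5  11101101001010001010011→1 (0)
  6  11011010010100010100110→1 (1)
  7  10110100101000101001101→1 (1)
  8  01101001010001010011011→0 (1)
  9  11010010100010100110111→1 (0)
 10  10100101000101001101110→1 (1)
 11  01001010001010011011101→0 (1)
 12  10010100010100110111011→1 (0)
 13  00101000101001101110110→0 (1)
 14  01010001010011011101101→0 (0)
 15  10100010100110111011010→1 (0)
 16  01000101001101110110100→0 (1)
 17  10001010011011101101001→1 (1)
 18  00010100110111011010011→0 (1)
 19  00101001101110110100111→0 (0)
 20  01010011011101101001110→0 (0)
 21  10100110111011010011100→1 (0)
 22  01001101110110100111000→0 (1)
 23  10011011101101001110001→1 (0)
 24  00110111011010011100010→0 (0)
 25  01101110110100111000100→0 (0)
 26  11011101101001110001000→1 (1)
 27  10111011010011100010001→1 (0)
 28  01110110100111000100010→0 (0)
 29  11101101001110001000100→1 (1)
 30  11011010011100010001001→1 (1)
 31  10110100111000100010011→1 (0)
 32  01101001110001000100110→0 (0)
 33  11010011100010001001100→1 (1)
 34  10100111000100010011001→1 (0)
 35  01001110001000100110010→0 (1)
 36  10011100010001001100101→1 (1)
 37  00111000100010011001011→0 (0)
 38  01110001000100110010110→0 (1)
 39  11100010001001100101101→1 (1)
 40  11000100010011001011011→1 (0)
 41  10001000100110010110110→1 (0)
 42  00010001001100101101100→0 (0)
 43  00100010011001011011000→0 (1)
 44  01000100110010110110001→0 (1)
 45  10001001100101101100011→1 (1)
 46  00010011001011011000111→0 (0)
 47  00100110010110110001110→0 (0)
 48  01001100101101100011100→0 (1)
 49  10011001011011000111001→1 (0)
 50  00110010110110001110010→0 (1)
 51  01100101101100011100101→0 (0)
 52  11001011011000111001010→1 (1)
 53  10010110110001110010101→1 (0)
 54  00101101100011100101010→0 (0)
 55  01011011000111001010100→0 (1)
 56  10110110001110010101001→1 (1)
 57  01101100011100101010011→0 (1)
 58  11011000111001010100111→1 (1)
 59  10110001110010101001111→1 (1)
 60  01100011100101010011111→0 (1)
 61  11000111001010100111111→1 (0)
 62  10001110010101001111110→1 (0)
 63  00011100101010011111100→0 (1)
 64  00111001010100111111001→0 (1)
 65  01110010101001111110011→0 (1)
 66  11100101010011111100111→1 (1)
 67  11001010100111111001111→1 (1)
 68  10010101001111110011111→1 (0)
 69  00101010011111100111110→0 (1)
 70  01010100111111001111101→0 (1)
 71  10101001111110011111011→1 (0)
 72  01010011111100111110110→0 (1)
 73  10100111111001111101101→1 (1)
 74  01001111110011111011011→0 (1)
 75  10011111100111110110111→1 (0)
 76  00111111001111101101110→0 (0)
 77  01111110011111011011100→0 (1)
 78  11111100111110110111001→1 (0)
 79  11111001111101101110010→1 (0)
 80  11110011111011011100100→1 (1)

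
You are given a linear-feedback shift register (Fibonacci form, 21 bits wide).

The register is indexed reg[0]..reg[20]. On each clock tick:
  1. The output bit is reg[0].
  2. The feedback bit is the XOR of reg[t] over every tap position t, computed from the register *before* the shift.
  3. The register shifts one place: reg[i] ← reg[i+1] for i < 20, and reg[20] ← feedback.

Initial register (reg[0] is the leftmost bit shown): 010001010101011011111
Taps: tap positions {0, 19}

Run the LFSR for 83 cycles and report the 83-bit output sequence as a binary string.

01000101010101101111110101110111011011001101110010011100011110001101000011010110010

k : reg_k → out_k, fb_k
0: 010001010101011011111 → 0, fb=1
1: 100010101010110111111 → 1, fb=0
2: 000101010101101111110 → 0, fb=1
3: 001010101011011111101 → 0, fb=0
4: 010101010110111111010 → 0, fb=1
5: 101010101101111110101 → 1, fb=1
6: 010101011011111101011 → 0, fb=1
7: 101010110111111010111 → 1, fb=0
8: 010101101111110101110 → 0, fb=1
9: 101011011111101011101 → 1, fb=1
10: 010110111111010111011 → 0, fb=1
11: 101101111110101110111 → 1, fb=0
12: 011011111101011101110 → 0, fb=1
13: 110111111010111011101 → 1, fb=1
14: 101111110101110111011 → 1, fb=0
15: 011111101011101110110 → 0, fb=1
16: 111111010111011101101 → 1, fb=1
17: 111110101110111011011 → 1, fb=0
18: 111101011101110110110 → 1, fb=0
19: 111010111011101101100 → 1, fb=1
20: 110101110111011011001 → 1, fb=1
21: 101011101110110110011 → 1, fb=0
22: 010111011101101100110 → 0, fb=1
23: 101110111011011001101 → 1, fb=1
24: 011101110110110011011 → 0, fb=1
25: 111011101101100110111 → 1, fb=0
26: 110111011011001101110 → 1, fb=0
27: 101110110110011011100 → 1, fb=1
28: 011101101100110111001 → 0, fb=0
29: 111011011001101110010 → 1, fb=0
30: 110110110011011100100 → 1, fb=1
31: 101101100110111001001 → 1, fb=1
32: 011011001101110010011 → 0, fb=1
33: 110110011011100100111 → 1, fb=0
34: 101100110111001001110 → 1, fb=0
35: 011001101110010011100 → 0, fb=0
36: 110011011100100111000 → 1, fb=1
37: 100110111001001110001 → 1, fb=1
38: 001101110010011100011 → 0, fb=1
39: 011011100100111000111 → 0, fb=1
40: 110111001001110001111 → 1, fb=0
41: 101110010011100011110 → 1, fb=0
42: 011100100111000111100 → 0, fb=0
43: 111001001110001111000 → 1, fb=1
44: 110010011100011110001 → 1, fb=1
45: 100100111000111100011 → 1, fb=0
46: 001001110001111000110 → 0, fb=1
47: 010011100011110001101 → 0, fb=0
48: 100111000111100011010 → 1, fb=0
49: 001110001111000110100 → 0, fb=0
50: 011100011110001101000 → 0, fb=0
51: 111000111100011010000 → 1, fb=1
52: 110001111000110100001 → 1, fb=1
53: 100011110001101000011 → 1, fb=0
54: 000111100011010000110 → 0, fb=1
55: 001111000110100001101 → 0, fb=0
56: 011110001101000011010 → 0, fb=1
57: 111100011010000110101 → 1, fb=1
58: 111000110100001101011 → 1, fb=0
59: 110001101000011010110 → 1, fb=0
60: 100011010000110101100 → 1, fb=1
61: 000110100001101011001 → 0, fb=0
62: 001101000011010110010 → 0, fb=1
63: 011010000110101100101 → 0, fb=0
64: 110100001101011001010 → 1, fb=0
65: 101000011010110010100 → 1, fb=1
66: 010000110101100101001 → 0, fb=0
67: 100001101011001010010 → 1, fb=0
68: 000011010110010100100 → 0, fb=0
69: 000110101100101001000 → 0, fb=0
70: 001101011001010010000 → 0, fb=0
71: 011010110010100100000 → 0, fb=0
72: 110101100101001000000 → 1, fb=1
73: 101011001010010000001 → 1, fb=1
74: 010110010100100000011 → 0, fb=1
75: 101100101001000000111 → 1, fb=0
76: 011001010010000001110 → 0, fb=1
77: 110010100100000011101 → 1, fb=1
78: 100101001000000111011 → 1, fb=0
79: 001010010000001110110 → 0, fb=1
80: 010100100000011101101 → 0, fb=0
81: 101001000000111011010 → 1, fb=0
82: 010010000001110110100 → 0, fb=0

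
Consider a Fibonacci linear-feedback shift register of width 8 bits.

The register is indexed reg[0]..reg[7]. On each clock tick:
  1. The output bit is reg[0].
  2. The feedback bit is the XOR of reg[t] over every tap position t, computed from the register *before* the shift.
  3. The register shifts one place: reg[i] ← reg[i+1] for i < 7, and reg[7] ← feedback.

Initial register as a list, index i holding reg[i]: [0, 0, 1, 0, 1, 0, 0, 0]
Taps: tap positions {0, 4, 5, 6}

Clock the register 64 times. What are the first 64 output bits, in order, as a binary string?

tick  register→output (feedback)
  0  00101000→0 (1)
  1  01010001→0 (0)
  2  10100010→1 (0)
  3  01000100→0 (1)
  4  10001001→1 (0)
  5  00010010→0 (1)
  6  00100101→0 (1)
  7  01001011→0 (0)
  8  10010110→1 (1)
  9  00101101→0 (0)
 10  01011010→0 (0)
 11  10110100→1 (0)
 12  01101000→0 (1)
 13  11010001→1 (1)
 14  10100011→1 (0)
 15  01000110→0 (0)
 16  10001100→1 (1)
 17  00011001→0 (1)
 18  00110011→0 (1)
 19  01100111→0 (0)
 20  11001110→1 (0)
 21  10011100→1 (1)
 22  00111001→0 (1)
 23  01110011→0 (1)
 24  11100111→1 (1)
 25  11001111→1 (0)
 26  10011110→1 (0)
 27  00111100→0 (0)
 28  01111000→0 (1)
 29  11110001→1 (1)
 30  11100011→1 (0)
 31  11000110→1 (1)
 32  10001101→1 (1)
 33  00011011→0 (0)
 34  00110110→0 (0)
 35  01101100→0 (0)
 36  11011000→1 (0)
 37  10110000→1 (1)
 38  01100001→0 (0)
 39  11000010→1 (0)
 40  10000100→1 (0)
 41  00001000→0 (1)
 42  00010001→0 (0)
 43  00100010→0 (1)
 44  01000101→0 (1)
 45  10001011→1 (1)
 46  00010111→0 (0)
 47  00101110→0 (1)
 48  01011101→0 (0)
 49  10111010→1 (1)
 50  01110101→0 (1)
 51  11101011→1 (1)
 52  11010111→1 (1)
 53  10101111→1 (0)
 54  01011110→0 (1)
 55  10111101→1 (1)
 56  01111011→0 (0)
 57  11110110→1 (1)
 58  11101101→1 (1)
 59  11011011→1 (1)
 60  10110111→1 (1)
 61  01101111→0 (1)
 62  11011111→1 (0)
 63  10111110→1 (0)

0010100010010110100011001110011110001101100001000101110101111011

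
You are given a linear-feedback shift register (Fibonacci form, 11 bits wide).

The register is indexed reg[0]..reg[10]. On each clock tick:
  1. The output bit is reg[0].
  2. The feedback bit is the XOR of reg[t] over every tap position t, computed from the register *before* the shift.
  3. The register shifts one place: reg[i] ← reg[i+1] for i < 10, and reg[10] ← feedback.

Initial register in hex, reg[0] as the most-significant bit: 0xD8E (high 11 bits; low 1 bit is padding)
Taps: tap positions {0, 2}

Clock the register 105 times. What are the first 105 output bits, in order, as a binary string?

tick  register→output (feedback)
  0  11011000111→1 (1)
  1  10110001111→1 (0)
  2  01100011110→0 (1)
  3  11000111101→1 (1)
  4  10001111011→1 (1)
  5  00011110111→0 (0)
  6  00111101110→0 (1)
  7  01111011101→0 (1)
  8  11110111011→1 (0)
  9  11101110110→1 (0)
 10  11011101100→1 (1)
 11  10111011001→1 (0)
 12  01110110010→0 (1)
 13  11101100101→1 (0)
 14  11011001010→1 (1)
 15  10110010101→1 (0)
 16  01100101010→0 (1)
 17  11001010101→1 (1)
 18  10010101011→1 (1)
 19  00101010111→0 (1)
 20  01010101111→0 (0)
 21  10101011110→1 (0)
 22  01010111100→0 (0)
 23  10101111000→1 (0)
 24  01011110000→0 (0)
 25  10111100000→1 (0)
 26  01111000000→0 (1)
 27  11110000001→1 (0)
 28  11100000010→1 (0)
 29  11000000100→1 (1)
 30  10000001001→1 (1)
 31  00000010011→0 (0)
 32  00000100110→0 (0)
 33  00001001100→0 (0)
 34  00010011000→0 (0)
 35  00100110000→0 (1)
 36  01001100001→0 (0)
 37  10011000010→1 (1)
 38  00110000101→0 (1)
 39  01100001011→0 (1)
 40  11000010111→1 (1)
 41  10000101111→1 (1)
 42  00001011111→0 (0)
 43  00010111110→0 (0)
 44  00101111100→0 (1)
 45  01011111001→0 (0)
 46  10111110010→1 (0)
 47  01111100100→0 (1)
 48  11111001001→1 (0)
 49  11110010010→1 (0)
 50  11100100100→1 (0)
 51  11001001000→1 (1)
 52  10010010001→1 (1)
 53  00100100011→0 (1)
 54  01001000111→0 (0)
 55  10010001110→1 (1)
 56  00100011101→0 (1)
 57  01000111011→0 (0)
 58  10001110110→1 (1)
 59  00011101101→0 (0)
 60  00111011010→0 (1)
 61  01110110101→0 (1)
 62  11101101011→1 (0)
 63  11011010110→1 (1)
 64  10110101101→1 (0)
 65  01101011010→0 (1)
 66  11010110101→1 (1)
 67  10101101011→1 (0)
 68  01011010110→0 (0)
 69  10110101100→1 (0)
 70  01101011000→0 (1)
 71  11010110001→1 (1)
 72  10101100011→1 (0)
 73  01011000110→0 (0)
 74  10110001100→1 (0)
 75  01100011000→0 (1)
 76  11000110001→1 (1)
 77  10001100011→1 (1)
 78  00011000111→0 (0)
 79  00110001110→0 (1)
 80  01100011101→0 (1)
 81  11000111011→1 (1)
 82  10001110111→1 (1)
 83  00011101111→0 (0)
 84  00111011110→0 (1)
 85  01110111101→0 (1)
 86  11101111011→1 (0)
 87  11011110110→1 (1)
 88  10111101101→1 (0)
 89  01111011010→0 (1)
 90  11110110101→1 (0)
 91  11101101010→1 (0)
 92  11011010100→1 (1)
 93  10110101001→1 (0)
 94  01101010010→0 (1)
 95  11010100101→1 (1)
 96  10101001011→1 (0)
 97  01010010110→0 (0)
 98  10100101100→1 (0)
 99  01001011000→0 (0)
100  10010110000→1 (1)
101  00101100001→0 (1)
102  01011000011→0 (0)
103  10110000110→1 (0)
104  01100001100→0 (1)

110110001111011101100101010111100000010011000010111110010010001110110101101011000110001110111101101010010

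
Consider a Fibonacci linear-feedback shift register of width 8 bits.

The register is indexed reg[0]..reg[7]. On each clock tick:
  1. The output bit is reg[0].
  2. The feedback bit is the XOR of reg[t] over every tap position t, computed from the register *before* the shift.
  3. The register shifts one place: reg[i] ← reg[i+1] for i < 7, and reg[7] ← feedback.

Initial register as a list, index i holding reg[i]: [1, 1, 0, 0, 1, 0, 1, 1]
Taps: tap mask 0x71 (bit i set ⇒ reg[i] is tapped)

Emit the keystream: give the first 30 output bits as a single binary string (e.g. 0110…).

step | reg (before) | out | fb
   0 | 11001011 | 1 | 1
   1 | 10010111 | 1 | 1
   2 | 00101111 | 0 | 1
   3 | 01011111 | 0 | 1
   4 | 10111111 | 1 | 0
   5 | 01111110 | 0 | 1
   6 | 11111101 | 1 | 1
   7 | 11111011 | 1 | 1
   8 | 11110111 | 1 | 1
   9 | 11101111 | 1 | 0
  10 | 11011110 | 1 | 0
  11 | 10111100 | 1 | 1
  12 | 01111001 | 0 | 1
  13 | 11110011 | 1 | 0
  14 | 11100110 | 1 | 1
  15 | 11001101 | 1 | 1
  16 | 10011011 | 1 | 1
  17 | 00110111 | 0 | 0
  18 | 01101110 | 0 | 1
  19 | 11011101 | 1 | 1
  20 | 10111011 | 1 | 1
  21 | 01110111 | 0 | 0
  22 | 11101110 | 1 | 0
  23 | 11011100 | 1 | 1
  24 | 10111001 | 1 | 0
  25 | 01110010 | 0 | 1
  26 | 11100101 | 1 | 0
  27 | 11001010 | 1 | 1
  28 | 10010101 | 1 | 0
  29 | 00101010 | 0 | 0

110010111111011110011011101110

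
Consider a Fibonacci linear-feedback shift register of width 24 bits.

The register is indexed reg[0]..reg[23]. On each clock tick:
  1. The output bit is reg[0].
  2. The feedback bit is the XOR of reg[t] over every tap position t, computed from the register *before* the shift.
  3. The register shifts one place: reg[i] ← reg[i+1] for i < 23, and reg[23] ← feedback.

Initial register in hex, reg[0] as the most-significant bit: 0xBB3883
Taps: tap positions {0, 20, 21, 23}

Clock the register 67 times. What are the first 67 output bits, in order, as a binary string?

k : reg_k → out_k, fb_k
0: 101110110011100010000011 → 1, fb=0
1: 011101100111000100000110 → 0, fb=1
2: 111011001110001000001101 → 1, fb=0
3: 110110011100010000011010 → 1, fb=0
4: 101100111000100000110100 → 1, fb=0
5: 011001110001000001101000 → 0, fb=1
6: 110011100010000011010001 → 1, fb=0
7: 100111000100000110100010 → 1, fb=1
8: 001110001000001101000101 → 0, fb=0
9: 011100010000011010001010 → 0, fb=1
10: 111000100000110100010101 → 1, fb=1
11: 110001000001101000101011 → 1, fb=1
12: 100010000011010001010111 → 1, fb=1
13: 000100000110100010101111 → 0, fb=1
14: 001000001101000101011111 → 0, fb=1
15: 010000011010001010111111 → 0, fb=1
16: 100000110100010101111111 → 1, fb=0
17: 000001101000101011111110 → 0, fb=0
18: 000011010001010111111100 → 0, fb=0
19: 000110100010101111111000 → 0, fb=1
20: 001101000101011111110001 → 0, fb=1
21: 011010001010111111100011 → 0, fb=1
22: 110100010101111111000111 → 1, fb=1
23: 101000101011111110001111 → 1, fb=0
24: 010001010111111100011110 → 0, fb=0
25: 100010101111111000111100 → 1, fb=1
26: 000101011111110001111001 → 0, fb=0
27: 001010111111100011110010 → 0, fb=0
28: 010101111111000111100100 → 0, fb=1
29: 101011111110001111001001 → 1, fb=1
30: 010111111100011110010011 → 0, fb=1
31: 101111111000111100100111 → 1, fb=1
32: 011111110001111001001111 → 0, fb=1
33: 111111100011110010011111 → 1, fb=0
34: 111111000111100100111110 → 1, fb=1
35: 111110001111001001111101 → 1, fb=0
36: 111100011110010011111010 → 1, fb=0
37: 111000111100100111110100 → 1, fb=0
38: 110001111001001111101000 → 1, fb=0
39: 100011110010011111010000 → 1, fb=1
40: 000111100100111110100001 → 0, fb=1
41: 001111001001111101000011 → 0, fb=1
42: 011110010011111010000111 → 0, fb=0
43: 111100100111110100001110 → 1, fb=1
44: 111001001111101000011101 → 1, fb=0
45: 110010011111010000111010 → 1, fb=0
46: 100100111110100001110100 → 1, fb=0
47: 001001111101000011101000 → 0, fb=1
48: 010011111010000111010001 → 0, fb=1
49: 100111110100001110100011 → 1, fb=0
50: 001111101000011101000110 → 0, fb=1
51: 011111010000111010001101 → 0, fb=1
52: 111110100001110100011011 → 1, fb=1
53: 111101000011101000110111 → 1, fb=1
54: 111010000111010001101111 → 1, fb=0
55: 110100001110100011011110 → 1, fb=1
56: 101000011101000110111101 → 1, fb=0
57: 010000111010001101111010 → 0, fb=1
58: 100001110100011011110101 → 1, fb=1
59: 000011101000110111101011 → 0, fb=0
60: 000111010001101111010110 → 0, fb=1
61: 001110100011011110101101 → 0, fb=1
62: 011101000110111101011011 → 0, fb=0
63: 111010001101111010110110 → 1, fb=0
64: 110100011011110101101100 → 1, fb=1
65: 101000110111101011011001 → 1, fb=1
66: 010001101111010110110011 → 0, fb=1

1011101100111000100000110100010101111111000111100100111110100001110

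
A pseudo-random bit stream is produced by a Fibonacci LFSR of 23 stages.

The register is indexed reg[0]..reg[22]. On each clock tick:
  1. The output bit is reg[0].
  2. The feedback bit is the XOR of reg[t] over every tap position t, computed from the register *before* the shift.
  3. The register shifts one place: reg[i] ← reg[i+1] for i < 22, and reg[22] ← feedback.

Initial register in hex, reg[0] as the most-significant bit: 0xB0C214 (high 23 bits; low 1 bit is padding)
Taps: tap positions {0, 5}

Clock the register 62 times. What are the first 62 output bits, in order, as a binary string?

step | reg (before) | out | fb
   0 | 10110000110000100001010 | 1 | 1
   1 | 01100001100001000010101 | 0 | 0
   2 | 11000011000010000101010 | 1 | 1
   3 | 10000110000100001010101 | 1 | 0
   4 | 00001100001000010101010 | 0 | 1
   5 | 00011000010000101010101 | 0 | 0
   6 | 00110000100001010101010 | 0 | 0
   7 | 01100001000010101010100 | 0 | 0
   8 | 11000010000101010101000 | 1 | 1
   9 | 10000100001010101010001 | 1 | 0
  10 | 00001000010101010100010 | 0 | 0
  11 | 00010000101010101000100 | 0 | 0
  12 | 00100001010101010001000 | 0 | 0
  13 | 01000010101010100010000 | 0 | 0
  14 | 10000101010101000100000 | 1 | 0
  15 | 00001010101010001000000 | 0 | 0
  16 | 00010101010100010000000 | 0 | 1
  17 | 00101010101000100000001 | 0 | 0
  18 | 01010101010001000000010 | 0 | 1
  19 | 10101010100010000000101 | 1 | 1
  20 | 01010101000100000001011 | 0 | 1
  21 | 10101010001000000010111 | 1 | 1
  22 | 01010100010000000101111 | 0 | 1
  23 | 10101000100000001011111 | 1 | 1
  24 | 01010001000000010111111 | 0 | 0
  25 | 10100010000000101111110 | 1 | 1
  26 | 01000100000001011111101 | 0 | 1
  27 | 10001000000010111111011 | 1 | 1
  28 | 00010000000101111110111 | 0 | 0
  29 | 00100000001011111101110 | 0 | 0
  30 | 01000000010111111011100 | 0 | 0
  31 | 10000000101111110111000 | 1 | 1
  32 | 00000001011111101110001 | 0 | 0
  33 | 00000010111111011100010 | 0 | 0
  34 | 00000101111110111000100 | 0 | 1
  35 | 00001011111101110001001 | 0 | 0
  36 | 00010111111011100010010 | 0 | 1
  37 | 00101111110111000100101 | 0 | 1
  38 | 01011111101110001001011 | 0 | 1
  39 | 10111111011100010010111 | 1 | 0
  40 | 01111110111000100101110 | 0 | 1
  41 | 11111101110001001011101 | 1 | 0
  42 | 11111011100010010111010 | 1 | 1
  43 | 11110111000100101110101 | 1 | 0
  44 | 11101110001001011101010 | 1 | 0
  45 | 11011100010010111010100 | 1 | 0
  46 | 10111000100101110101000 | 1 | 1
  47 | 01110001001011101010001 | 0 | 0
  48 | 11100010010111010100010 | 1 | 1
  49 | 11000100101110101000101 | 1 | 0
  50 | 10001001011101010001010 | 1 | 1
  51 | 00010010111010100010101 | 0 | 0
  52 | 00100101110101000101010 | 0 | 1
  53 | 01001011101010001010101 | 0 | 0
  54 | 10010111010100010101010 | 1 | 0
  55 | 00101110101000101010100 | 0 | 1
  56 | 01011101010001010101001 | 0 | 1
  57 | 10111010100010101010011 | 1 | 1
  58 | 01110101000101010100111 | 0 | 1
  59 | 11101010001010101001111 | 1 | 1
  60 | 11010100010101010011111 | 1 | 0
  61 | 10101000101010100111110 | 1 | 1

10110000110000100001010101010001000000010111111011100010010111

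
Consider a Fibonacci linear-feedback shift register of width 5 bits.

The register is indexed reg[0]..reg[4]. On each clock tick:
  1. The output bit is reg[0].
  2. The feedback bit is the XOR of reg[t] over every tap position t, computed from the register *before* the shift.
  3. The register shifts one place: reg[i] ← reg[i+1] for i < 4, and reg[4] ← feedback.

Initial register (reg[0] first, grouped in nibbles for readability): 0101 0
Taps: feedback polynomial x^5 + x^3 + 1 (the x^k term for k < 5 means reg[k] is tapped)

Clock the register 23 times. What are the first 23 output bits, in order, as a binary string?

01010111011000111110011

k : reg_k → out_k, fb_k
0: 01010 → 0, fb=1
1: 10101 → 1, fb=1
2: 01011 → 0, fb=1
3: 10111 → 1, fb=0
4: 01110 → 0, fb=1
5: 11101 → 1, fb=1
6: 11011 → 1, fb=0
7: 10110 → 1, fb=0
8: 01100 → 0, fb=0
9: 11000 → 1, fb=1
10: 10001 → 1, fb=1
11: 00011 → 0, fb=1
12: 00111 → 0, fb=1
13: 01111 → 0, fb=1
14: 11111 → 1, fb=0
15: 11110 → 1, fb=0
16: 11100 → 1, fb=1
17: 11001 → 1, fb=1
18: 10011 → 1, fb=0
19: 00110 → 0, fb=1
20: 01101 → 0, fb=0
21: 11010 → 1, fb=0
22: 10100 → 1, fb=1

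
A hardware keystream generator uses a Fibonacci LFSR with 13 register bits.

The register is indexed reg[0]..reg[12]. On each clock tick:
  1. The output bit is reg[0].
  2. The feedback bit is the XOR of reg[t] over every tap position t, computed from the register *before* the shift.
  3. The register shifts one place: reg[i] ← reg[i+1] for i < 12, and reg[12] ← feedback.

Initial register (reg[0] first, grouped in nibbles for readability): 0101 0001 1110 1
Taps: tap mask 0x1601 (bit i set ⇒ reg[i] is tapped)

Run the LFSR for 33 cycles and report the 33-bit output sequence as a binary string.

010100011110111011010000010100010

k : reg_k → out_k, fb_k
0: 0101000111101 → 0, fb=1
1: 1010001111011 → 1, fb=1
2: 0100011110111 → 0, fb=0
3: 1000111101110 → 1, fb=1
4: 0001111011101 → 0, fb=1
5: 0011110111011 → 0, fb=0
6: 0111101110110 → 0, fb=1
7: 1111011101101 → 1, fb=0
8: 1110111011010 → 1, fb=0
9: 1101110110100 → 1, fb=0
10: 1011101101000 → 1, fb=0
11: 0111011010000 → 0, fb=0
12: 1110110100000 → 1, fb=1
13: 1101101000001 → 1, fb=0
14: 1011010000010 → 1, fb=1
15: 0110100000101 → 0, fb=0
16: 1101000001010 → 1, fb=0
17: 1010000010100 → 1, fb=0
18: 0100000101000 → 0, fb=1
19: 1000001010001 → 1, fb=0
20: 0000010100010 → 0, fb=0
21: 0000101000100 → 0, fb=1
22: 0001010001001 → 0, fb=0
23: 0010100010010 → 0, fb=0
24: 0101000100100 → 0, fb=1
25: 1010001001001 → 1, fb=1
26: 0100010010011 → 0, fb=1
27: 1000100100111 → 1, fb=1
28: 0001001001111 → 0, fb=1
29: 0010010011111 → 0, fb=1
30: 0100100111111 → 0, fb=1
31: 1001001111111 → 1, fb=0
32: 0010011111110 → 0, fb=0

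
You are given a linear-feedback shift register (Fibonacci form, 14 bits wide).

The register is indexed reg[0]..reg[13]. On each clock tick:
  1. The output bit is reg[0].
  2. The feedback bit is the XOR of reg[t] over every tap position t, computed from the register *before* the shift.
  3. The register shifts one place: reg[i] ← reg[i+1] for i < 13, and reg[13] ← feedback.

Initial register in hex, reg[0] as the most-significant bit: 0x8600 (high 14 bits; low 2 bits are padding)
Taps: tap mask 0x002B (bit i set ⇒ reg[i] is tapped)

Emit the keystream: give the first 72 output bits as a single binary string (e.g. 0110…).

k : reg_k → out_k, fb_k
0: 10000110000000 → 1, fb=0
1: 00001100000000 → 0, fb=1
2: 00011000000001 → 0, fb=1
3: 00110000000011 → 0, fb=1
4: 01100000000111 → 0, fb=1
5: 11000000001111 → 1, fb=0
6: 10000000011110 → 1, fb=1
7: 00000000111101 → 0, fb=0
8: 00000001111010 → 0, fb=0
9: 00000011110100 → 0, fb=0
10: 00000111101000 → 0, fb=1
11: 00001111010001 → 0, fb=1
12: 00011110100011 → 0, fb=0
13: 00111101000110 → 0, fb=0
14: 01111010001100 → 0, fb=0
15: 11110100011000 → 1, fb=0
16: 11101000110000 → 1, fb=0
17: 11010001100000 → 1, fb=1
18: 10100011000001 → 1, fb=1
19: 01000110000011 → 0, fb=0
20: 10001100000110 → 1, fb=0
21: 00011000001100 → 0, fb=1
22: 00110000011001 → 0, fb=1
23: 01100000110011 → 0, fb=1
24: 11000001100111 → 1, fb=0
25: 10000011001110 → 1, fb=1
26: 00000110011101 → 0, fb=1
27: 00001100111011 → 0, fb=1
28: 00011001110111 → 0, fb=1
29: 00110011101111 → 0, fb=1
30: 01100111011111 → 0, fb=0
31: 11001110111110 → 1, fb=1
32: 10011101111101 → 1, fb=1
33: 00111011111011 → 0, fb=1
34: 01110111110111 → 0, fb=1
35: 11101111101111 → 1, fb=1
36: 11011111011111 → 1, fb=0
37: 10111110111110 → 1, fb=1
38: 01111101111101 → 0, fb=1
39: 11111011111011 → 1, fb=1
40: 11110111110111 → 1, fb=0
41: 11101111101110 → 1, fb=1
42: 11011111011101 → 1, fb=0
43: 10111110111010 → 1, fb=1
44: 01111101110101 → 0, fb=1
45: 11111011101011 → 1, fb=1
46: 11110111010111 → 1, fb=0
47: 11101110101110 → 1, fb=1
48: 11011101011101 → 1, fb=0
49: 10111010111010 → 1, fb=0
50: 01110101110100 → 0, fb=1
51: 11101011101001 → 1, fb=0
52: 11010111010010 → 1, fb=0
53: 10101110100100 → 1, fb=0
54: 01011101001000 → 0, fb=1
55: 10111010010001 → 1, fb=0
56: 01110100100010 → 0, fb=1
57: 11101001000101 → 1, fb=0
58: 11010010001010 → 1, fb=1
59: 10100100010101 → 1, fb=0
60: 01001000101010 → 0, fb=1
61: 10010001010101 → 1, fb=0
62: 00100010101010 → 0, fb=0
63: 01000101010100 → 0, fb=0
64: 10001010101000 → 1, fb=1
65: 00010101010001 → 0, fb=0
66: 00101010100010 → 0, fb=0
67: 01010101000100 → 0, fb=1
68: 10101010001001 → 1, fb=1
69: 01010100010011 → 0, fb=1
70: 10101000100111 → 1, fb=1
71: 01010001001111 → 0, fb=0

100001100000000111101000110000011001110111110111110111010111010010001010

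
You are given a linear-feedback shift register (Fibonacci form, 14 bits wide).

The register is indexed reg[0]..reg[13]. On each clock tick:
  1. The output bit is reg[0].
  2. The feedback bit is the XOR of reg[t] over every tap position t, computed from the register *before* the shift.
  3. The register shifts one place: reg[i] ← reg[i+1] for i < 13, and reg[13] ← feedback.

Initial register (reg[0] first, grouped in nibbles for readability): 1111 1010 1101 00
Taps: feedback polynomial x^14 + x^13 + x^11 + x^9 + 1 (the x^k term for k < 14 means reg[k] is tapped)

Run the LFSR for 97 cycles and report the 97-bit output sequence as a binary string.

k : reg_k → out_k, fb_k
0: 11111010110100 → 1, fb=1
1: 11110101101001 → 1, fb=0
2: 11101011010010 → 1, fb=0
3: 11010110100100 → 1, fb=0
4: 10101101001000 → 1, fb=1
5: 01011010010001 → 0, fb=0
6: 10110100100010 → 1, fb=1
7: 01101001000101 → 0, fb=0
8: 11010010001010 → 1, fb=1
9: 10100100010101 → 1, fb=0
10: 01001000101010 → 0, fb=0
11: 10010001010100 → 1, fb=1
12: 00100010101001 → 0, fb=1
13: 01000101010011 → 0, fb=0
14: 10001010100110 → 1, fb=0
15: 00010101001100 → 0, fb=1
16: 00101010011001 → 0, fb=0
17: 01010100110010 → 0, fb=1
18: 10101001100101 → 1, fb=1
19: 01010011001011 → 0, fb=1
20: 10100110010111 → 1, fb=0
21: 01001100101110 → 0, fb=1
22: 10011001011101 → 1, fb=0
23: 00110010111010 → 0, fb=1
24: 01100101110101 → 0, fb=1
25: 11001011101011 → 1, fb=0
26: 10010111010110 → 1, fb=1
27: 00101110101101 → 0, fb=0
28: 01011101011010 → 0, fb=1
29: 10111010110101 → 1, fb=0
30: 01110101101010 → 0, fb=0
31: 11101011010100 → 1, fb=1
32: 11010110101001 → 1, fb=0
33: 10101101010010 → 1, fb=0
34: 01011010100100 → 0, fb=1
35: 10110101001001 → 1, fb=0
36: 01101010010010 → 0, fb=1
37: 11010100100101 → 1, fb=1
38: 10101001001011 → 1, fb=0
39: 01010010010110 → 0, fb=0
40: 10100100101100 → 1, fb=0
41: 01001001011000 → 0, fb=1
42: 10010010110001 → 1, fb=1
43: 00100101100011 → 0, fb=1
44: 01001011000111 → 0, fb=0
45: 10010110001110 → 1, fb=0
46: 00101100011100 → 0, fb=0
47: 01011000111000 → 0, fb=1
48: 10110001110001 → 1, fb=1
49: 01100011100011 → 0, fb=1
50: 11000111000111 → 1, fb=1
51: 10001110001111 → 1, fb=1
52: 00011100011111 → 0, fb=1
53: 00111000111111 → 0, fb=1
54: 01110001111111 → 0, fb=1
55: 11100011111111 → 1, fb=0
56: 11000111111110 → 1, fb=1
57: 10001111111101 → 1, fb=0
58: 00011111111010 → 0, fb=1
59: 00111111110101 → 0, fb=1
60: 01111111101011 → 0, fb=1
61: 11111111010111 → 1, fb=0
62: 11111110101110 → 1, fb=0
63: 11111101011100 → 1, fb=1
64: 11111010111001 → 1, fb=1
65: 11110101110011 → 1, fb=1
66: 11101011100111 → 1, fb=1
67: 11010111001111 → 1, fb=1
68: 10101110011111 → 1, fb=0
69: 01011100111110 → 0, fb=0
70: 10111001111100 → 1, fb=1
71: 01110011111001 → 0, fb=0
72: 11100111110010 → 1, fb=0
73: 11001111100100 → 1, fb=0
74: 10011111001000 → 1, fb=1
75: 00111110010001 → 0, fb=0
76: 01111100100010 → 0, fb=0
77: 11111001000100 → 1, fb=0
78: 11110010001000 → 1, fb=1
79: 11100100010001 → 1, fb=1
80: 11001000100011 → 1, fb=0
81: 10010001000110 → 1, fb=0
82: 00100010001100 → 0, fb=1
83: 01000100011001 → 0, fb=0
84: 10001000110010 → 1, fb=0
85: 00010001100100 → 0, fb=1
86: 00100011001001 → 0, fb=1
87: 01000110010011 → 0, fb=0
88: 10001100100110 → 1, fb=0
89: 00011001001100 → 0, fb=1
90: 00110010011001 → 0, fb=0
91: 01100100110010 → 0, fb=1
92: 11001001100101 → 1, fb=1
93: 10010011001011 → 1, fb=0
94: 00100110010110 → 0, fb=0
95: 01001100101100 → 0, fb=1
96: 10011001011001 → 1, fb=1

1111101011010010001010100110010111010110101001001011000111000111111110101110011111001000100011001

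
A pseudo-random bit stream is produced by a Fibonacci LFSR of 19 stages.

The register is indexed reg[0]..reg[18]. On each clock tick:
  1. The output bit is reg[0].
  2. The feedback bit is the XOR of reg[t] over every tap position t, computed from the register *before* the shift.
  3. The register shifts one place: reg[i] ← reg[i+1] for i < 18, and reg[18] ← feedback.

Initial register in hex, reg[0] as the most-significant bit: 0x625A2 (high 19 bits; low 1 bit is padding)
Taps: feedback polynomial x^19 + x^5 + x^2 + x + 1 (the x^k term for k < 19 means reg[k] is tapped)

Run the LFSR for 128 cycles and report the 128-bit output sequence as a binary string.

tick  register→output (feedback)
  0  0110001001011010001→0 (0)
  1  1100010010110100010→1 (1)
  2  1000100101101000101→1 (1)
  3  0001001011010001011→0 (0)
  4  0010010110100010110→0 (0)
  5  0100101101000101100→0 (1)
  6  1001011010001011001→1 (0)
  7  0010110100010110010→0 (0)
  8  0101101000101100100→0 (1)
  9  1011010001011001001→1 (1)
 10  0110100010110010011→0 (0)
 11  1101000101100100110→1 (0)
 12  1010001011001001100→1 (0)
 13  0100010110010011000→0 (0)
 14  1000101100100110000→1 (1)
 15  0001011001001100001→0 (1)
 16  0010110010011000011→0 (0)
 17  0101100100110000110→0 (1)
 18  1011001001100001101→1 (0)
 19  0110010011000011010→0 (1)
 20  1100100110000110101→1 (0)
 21  1001001100001101010→1 (1)
 22  0010011000011010101→0 (0)
 23  0100110000110101010→0 (0)
 24  1001100001101010100→1 (1)
 25  0011000011010101001→0 (1)
 26  0110000110101010011→0 (0)
 27  1100001101010100110→1 (0)
 28  1000011010101001100→1 (0)
 29  0000110101010011000→0 (1)
 30  0001101010100110001→0 (0)
 31  0011010101001100010→0 (0)
 32  0110101010011000100→0 (0)
 33  1101010100110001000→1 (1)
 34  1010101001100010001→1 (0)
 35  0101010011000100010→0 (0)
 36  1010100110001000100→1 (0)
 37  0101001100010001000→0 (1)
 38  1010011000100010001→1 (1)
 39  0100110001000100011→0 (0)
 40  1001100010001000110→1 (1)
 41  0011000100010001101→0 (1)
 42  0110001000100011011→0 (0)
 43  1100010001000110110→1 (1)
 44  1000100010001101101→1 (1)
 45  0001000100011011011→0 (0)
 46  0010001000110110110→0 (1)
 47  0100010001101101101→0 (0)
 48  1000100011011011010→1 (1)
 49  0001000110110110101→0 (0)
 50  0010001101101101010→0 (1)
 51  0100011011011010101→0 (0)
 52  1000110110110101010→1 (0)
 53  0001101101101010100→0 (0)
 54  0011011011010101000→0 (0)
 55  0110110110101010000→0 (1)
 56  1101101101010100001→1 (0)
 57  1011011010101000010→1 (1)
 58  0110110101010000101→0 (1)
 59  1101101010100001011→1 (0)
 60  1011010101000010110→1 (1)
 61  0110101010000101101→0 (0)
 62  1101010100001011010→1 (1)
 63  1010101000010110101→1 (0)
 64  0101010000101101010→0 (0)
 65  1010100001011010100→1 (0)
 66  0101000010110101000→0 (1)
 67  1010000101101010001→1 (0)
 68  0100001011010100010→0 (1)
 69  1000010110101000101→1 (0)
 70  0000101101010001010→0 (0)
 71  0001011010100010100→0 (1)
 72  0010110101000101001→0 (0)
 73  0101101010001010010→0 (1)
 74  1011010100010100101→1 (1)
 75  0110101000101001011→0 (0)
 76  1101010001010010110→1 (1)
 77  1010100010100101101→1 (0)
 78  0101000101001011010→0 (1)
 79  1010001010010110101→1 (0)
 80  0100010100101101010→0 (0)
 81  1000101001011010100→1 (1)
 82  0001010010110101001→0 (1)
 83  0010100101101010011→0 (1)
 84  0101001011010100111→0 (1)
 85  1010010110101001111→1 (1)
 86  0100101101010011111→0 (1)
 87  1001011010100111111→1 (0)
 88  0010110101001111110→0 (0)
 89  0101101010011111100→0 (1)
 90  1011010100111111001→1 (1)
 91  0110101001111110011→0 (0)
 92  1101010011111100110→1 (1)
 93  1010100111111001101→1 (0)
 94  0101001111110011010→0 (1)
 95  1010011111100110101→1 (1)
 96  0100111111001101011→0 (0)
 97  1001111110011010110→1 (0)
 98  0011111100110101100→0 (0)
 99  0111111001101011000→0 (1)
100  1111110011010110001→1 (0)
101  1111100110101100010→1 (1)
102  1111001101011000101→1 (1)
103  1110011010110001011→1 (0)
104  1100110101100010110→1 (1)
105  1001101011000101101→1 (1)
106  0011010110001011011→0 (0)
107  0110101100010110110→0 (0)
108  1101011000101101100→1 (1)
109  1010110001011011001→1 (1)
110  0101100010110110011→0 (1)
111  1011000101101100111→1 (0)
112  0110001011011001110→0 (0)
113  1100010110110011100→1 (1)
114  1000101101100111001→1 (1)
115  0001011011001110011→0 (1)
116  0010110110011100111→0 (0)
117  0101101100111001110→0 (1)
118  1011011001110011101→1 (1)
119  0110110011100111011→0 (1)
120  1101100111001110111→1 (0)
121  1011001110011101110→1 (0)
122  0110011100111011100→0 (1)
123  1100111001110111001→1 (1)
124  1001110011101110011→1 (0)
125  0011100111011100110→0 (1)
126  0111001110111001101→0 (0)
127  1110011101110011010→1 (0)

01100010010110100010110010011000011010101001100010001000110110110101010000101101010001010010110101001111110011010110001011011001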